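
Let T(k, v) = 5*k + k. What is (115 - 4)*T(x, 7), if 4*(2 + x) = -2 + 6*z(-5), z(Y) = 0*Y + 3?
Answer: 1332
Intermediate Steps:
z(Y) = 3 (z(Y) = 0 + 3 = 3)
x = 2 (x = -2 + (-2 + 6*3)/4 = -2 + (-2 + 18)/4 = -2 + (1/4)*16 = -2 + 4 = 2)
T(k, v) = 6*k
(115 - 4)*T(x, 7) = (115 - 4)*(6*2) = 111*12 = 1332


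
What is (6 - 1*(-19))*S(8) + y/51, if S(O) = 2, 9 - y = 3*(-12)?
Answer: 865/17 ≈ 50.882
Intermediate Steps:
y = 45 (y = 9 - 3*(-12) = 9 - 1*(-36) = 9 + 36 = 45)
(6 - 1*(-19))*S(8) + y/51 = (6 - 1*(-19))*2 + 45/51 = (6 + 19)*2 + 45*(1/51) = 25*2 + 15/17 = 50 + 15/17 = 865/17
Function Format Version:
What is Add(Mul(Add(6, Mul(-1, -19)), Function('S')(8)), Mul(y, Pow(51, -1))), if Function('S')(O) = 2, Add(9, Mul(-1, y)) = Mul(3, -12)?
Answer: Rational(865, 17) ≈ 50.882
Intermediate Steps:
y = 45 (y = Add(9, Mul(-1, Mul(3, -12))) = Add(9, Mul(-1, -36)) = Add(9, 36) = 45)
Add(Mul(Add(6, Mul(-1, -19)), Function('S')(8)), Mul(y, Pow(51, -1))) = Add(Mul(Add(6, Mul(-1, -19)), 2), Mul(45, Pow(51, -1))) = Add(Mul(Add(6, 19), 2), Mul(45, Rational(1, 51))) = Add(Mul(25, 2), Rational(15, 17)) = Add(50, Rational(15, 17)) = Rational(865, 17)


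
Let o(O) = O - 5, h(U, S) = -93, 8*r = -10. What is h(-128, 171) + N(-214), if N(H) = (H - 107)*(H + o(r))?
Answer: 282429/4 ≈ 70607.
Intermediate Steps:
r = -5/4 (r = (1/8)*(-10) = -5/4 ≈ -1.2500)
o(O) = -5 + O
N(H) = (-107 + H)*(-25/4 + H) (N(H) = (H - 107)*(H + (-5 - 5/4)) = (-107 + H)*(H - 25/4) = (-107 + H)*(-25/4 + H))
h(-128, 171) + N(-214) = -93 + (2675/4 + (-214)**2 - 453/4*(-214)) = -93 + (2675/4 + 45796 + 48471/2) = -93 + 282801/4 = 282429/4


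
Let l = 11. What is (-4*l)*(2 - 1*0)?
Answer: -88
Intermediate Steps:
(-4*l)*(2 - 1*0) = (-4*11)*(2 - 1*0) = -44*(2 + 0) = -44*2 = -88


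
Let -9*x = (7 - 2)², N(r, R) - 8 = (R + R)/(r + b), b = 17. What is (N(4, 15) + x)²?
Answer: 175561/3969 ≈ 44.233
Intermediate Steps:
N(r, R) = 8 + 2*R/(17 + r) (N(r, R) = 8 + (R + R)/(r + 17) = 8 + (2*R)/(17 + r) = 8 + 2*R/(17 + r))
x = -25/9 (x = -(7 - 2)²/9 = -⅑*5² = -⅑*25 = -25/9 ≈ -2.7778)
(N(4, 15) + x)² = (2*(68 + 15 + 4*4)/(17 + 4) - 25/9)² = (2*(68 + 15 + 16)/21 - 25/9)² = (2*(1/21)*99 - 25/9)² = (66/7 - 25/9)² = (419/63)² = 175561/3969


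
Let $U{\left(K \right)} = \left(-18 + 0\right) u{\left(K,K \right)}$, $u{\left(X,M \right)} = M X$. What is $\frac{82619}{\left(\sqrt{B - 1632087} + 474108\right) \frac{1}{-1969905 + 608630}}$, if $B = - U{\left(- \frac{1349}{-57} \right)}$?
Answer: $- \frac{53321589408006300}{224780017669} + \frac{1237138971475 i \sqrt{13405}}{224780017669} \approx -2.3722 \cdot 10^{5} + 637.23 i$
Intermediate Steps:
$U{\left(K \right)} = - 18 K^{2}$ ($U{\left(K \right)} = \left(-18 + 0\right) K K = - 18 K^{2}$)
$B = 10082$ ($B = - \left(-18\right) \left(- \frac{1349}{-57}\right)^{2} = - \left(-18\right) \left(\left(-1349\right) \left(- \frac{1}{57}\right)\right)^{2} = - \left(-18\right) \left(\frac{71}{3}\right)^{2} = - \frac{\left(-18\right) 5041}{9} = \left(-1\right) \left(-10082\right) = 10082$)
$\frac{82619}{\left(\sqrt{B - 1632087} + 474108\right) \frac{1}{-1969905 + 608630}} = \frac{82619}{\left(\sqrt{10082 - 1632087} + 474108\right) \frac{1}{-1969905 + 608630}} = \frac{82619}{\left(\sqrt{-1622005} + 474108\right) \frac{1}{-1361275}} = \frac{82619}{\left(11 i \sqrt{13405} + 474108\right) \left(- \frac{1}{1361275}\right)} = \frac{82619}{\left(474108 + 11 i \sqrt{13405}\right) \left(- \frac{1}{1361275}\right)} = \frac{82619}{- \frac{474108}{1361275} - \frac{11 i \sqrt{13405}}{1361275}}$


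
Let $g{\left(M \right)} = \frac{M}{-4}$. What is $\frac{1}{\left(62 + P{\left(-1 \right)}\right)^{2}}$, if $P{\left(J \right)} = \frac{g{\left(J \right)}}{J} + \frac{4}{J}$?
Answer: $\frac{16}{53361} \approx 0.00029984$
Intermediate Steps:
$g{\left(M \right)} = - \frac{M}{4}$ ($g{\left(M \right)} = M \left(- \frac{1}{4}\right) = - \frac{M}{4}$)
$P{\left(J \right)} = - \frac{1}{4} + \frac{4}{J}$ ($P{\left(J \right)} = \frac{\left(- \frac{1}{4}\right) J}{J} + \frac{4}{J} = - \frac{1}{4} + \frac{4}{J}$)
$\frac{1}{\left(62 + P{\left(-1 \right)}\right)^{2}} = \frac{1}{\left(62 + \frac{16 - -1}{4 \left(-1\right)}\right)^{2}} = \frac{1}{\left(62 + \frac{1}{4} \left(-1\right) \left(16 + 1\right)\right)^{2}} = \frac{1}{\left(62 + \frac{1}{4} \left(-1\right) 17\right)^{2}} = \frac{1}{\left(62 - \frac{17}{4}\right)^{2}} = \frac{1}{\left(\frac{231}{4}\right)^{2}} = \frac{1}{\frac{53361}{16}} = \frac{16}{53361}$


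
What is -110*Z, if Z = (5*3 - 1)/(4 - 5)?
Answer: 1540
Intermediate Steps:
Z = -14 (Z = (15 - 1)/(-1) = 14*(-1) = -14)
-110*Z = -110*(-14) = 1540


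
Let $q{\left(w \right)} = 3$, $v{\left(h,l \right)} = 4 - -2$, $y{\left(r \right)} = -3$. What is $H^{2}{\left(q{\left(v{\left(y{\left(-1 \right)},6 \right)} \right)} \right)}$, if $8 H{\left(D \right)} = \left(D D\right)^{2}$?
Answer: $\frac{6561}{64} \approx 102.52$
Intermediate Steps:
$v{\left(h,l \right)} = 6$ ($v{\left(h,l \right)} = 4 + 2 = 6$)
$H{\left(D \right)} = \frac{D^{4}}{8}$ ($H{\left(D \right)} = \frac{\left(D D\right)^{2}}{8} = \frac{\left(D^{2}\right)^{2}}{8} = \frac{D^{4}}{8}$)
$H^{2}{\left(q{\left(v{\left(y{\left(-1 \right)},6 \right)} \right)} \right)} = \left(\frac{3^{4}}{8}\right)^{2} = \left(\frac{1}{8} \cdot 81\right)^{2} = \left(\frac{81}{8}\right)^{2} = \frac{6561}{64}$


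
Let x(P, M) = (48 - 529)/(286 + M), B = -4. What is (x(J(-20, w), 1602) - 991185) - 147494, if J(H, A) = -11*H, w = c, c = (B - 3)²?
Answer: -2149826433/1888 ≈ -1.1387e+6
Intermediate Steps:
c = 49 (c = (-4 - 3)² = (-7)² = 49)
w = 49
x(P, M) = -481/(286 + M)
(x(J(-20, w), 1602) - 991185) - 147494 = (-481/(286 + 1602) - 991185) - 147494 = (-481/1888 - 991185) - 147494 = -1871357761/1888 - 147494 = -2149826433/1888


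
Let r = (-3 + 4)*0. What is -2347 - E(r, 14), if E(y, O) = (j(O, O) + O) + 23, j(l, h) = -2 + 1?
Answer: -2383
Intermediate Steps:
r = 0 (r = 1*0 = 0)
j(l, h) = -1
E(y, O) = 22 + O (E(y, O) = (-1 + O) + 23 = 22 + O)
-2347 - E(r, 14) = -2347 - (22 + 14) = -2347 - 1*36 = -2347 - 36 = -2383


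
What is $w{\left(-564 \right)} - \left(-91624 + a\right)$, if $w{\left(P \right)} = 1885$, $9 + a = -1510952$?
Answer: $1604470$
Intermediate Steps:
$a = -1510961$ ($a = -9 - 1510952 = -1510961$)
$w{\left(-564 \right)} - \left(-91624 + a\right) = 1885 - \left(-91624 - 1510961\right) = 1885 - -1602585 = 1885 + 1602585 = 1604470$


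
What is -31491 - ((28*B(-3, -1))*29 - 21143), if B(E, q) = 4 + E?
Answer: -11160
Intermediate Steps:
-31491 - ((28*B(-3, -1))*29 - 21143) = -31491 - ((28*(4 - 3))*29 - 21143) = -31491 - ((28*1)*29 - 21143) = -31491 - (28*29 - 21143) = -31491 - (812 - 21143) = -31491 - 1*(-20331) = -31491 + 20331 = -11160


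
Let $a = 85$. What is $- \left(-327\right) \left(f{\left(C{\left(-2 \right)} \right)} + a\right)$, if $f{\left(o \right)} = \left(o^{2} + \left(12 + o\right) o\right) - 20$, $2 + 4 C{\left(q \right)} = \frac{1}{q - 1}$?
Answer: $\frac{460525}{24} \approx 19189.0$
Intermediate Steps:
$C{\left(q \right)} = - \frac{1}{2} + \frac{1}{4 \left(-1 + q\right)}$ ($C{\left(q \right)} = - \frac{1}{2} + \frac{1}{4 \left(q - 1\right)} = - \frac{1}{2} + \frac{1}{4 \left(-1 + q\right)}$)
$f{\left(o \right)} = -20 + o^{2} + o \left(12 + o\right)$ ($f{\left(o \right)} = \left(o^{2} + o \left(12 + o\right)\right) - 20 = -20 + o^{2} + o \left(12 + o\right)$)
$- \left(-327\right) \left(f{\left(C{\left(-2 \right)} \right)} + a\right) = - \left(-327\right) \left(\left(-20 + 2 \left(\frac{3 - -4}{4 \left(-1 - 2\right)}\right)^{2} + 12 \frac{3 - -4}{4 \left(-1 - 2\right)}\right) + 85\right) = - \left(-327\right) \left(\left(-20 + 2 \left(\frac{3 + 4}{4 \left(-3\right)}\right)^{2} + 12 \frac{3 + 4}{4 \left(-3\right)}\right) + 85\right) = - \left(-327\right) \left(\left(-20 + 2 \left(\frac{1}{4} \left(- \frac{1}{3}\right) 7\right)^{2} + 12 \cdot \frac{1}{4} \left(- \frac{1}{3}\right) 7\right) + 85\right) = - \left(-327\right) \left(\left(-20 + 2 \left(- \frac{7}{12}\right)^{2} + 12 \left(- \frac{7}{12}\right)\right) + 85\right) = - \left(-327\right) \left(\left(-20 + 2 \cdot \frac{49}{144} - 7\right) + 85\right) = - \left(-327\right) \left(\left(-20 + \frac{49}{72} - 7\right) + 85\right) = - \left(-327\right) \left(- \frac{1895}{72} + 85\right) = - \frac{\left(-327\right) 4225}{72} = \left(-1\right) \left(- \frac{460525}{24}\right) = \frac{460525}{24}$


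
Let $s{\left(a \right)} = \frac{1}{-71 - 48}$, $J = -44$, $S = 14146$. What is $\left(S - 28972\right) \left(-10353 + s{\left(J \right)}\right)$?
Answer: $\frac{2609392944}{17} \approx 1.5349 \cdot 10^{8}$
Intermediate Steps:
$s{\left(a \right)} = - \frac{1}{119}$ ($s{\left(a \right)} = \frac{1}{-119} = - \frac{1}{119}$)
$\left(S - 28972\right) \left(-10353 + s{\left(J \right)}\right) = \left(14146 - 28972\right) \left(-10353 - \frac{1}{119}\right) = \left(-14826\right) \left(- \frac{1232008}{119}\right) = \frac{2609392944}{17}$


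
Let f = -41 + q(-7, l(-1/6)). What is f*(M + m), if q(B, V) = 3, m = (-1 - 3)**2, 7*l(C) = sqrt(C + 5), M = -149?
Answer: 5054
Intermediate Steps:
l(C) = sqrt(5 + C)/7 (l(C) = sqrt(C + 5)/7 = sqrt(5 + C)/7)
m = 16 (m = (-4)**2 = 16)
f = -38 (f = -41 + 3 = -38)
f*(M + m) = -38*(-149 + 16) = -38*(-133) = 5054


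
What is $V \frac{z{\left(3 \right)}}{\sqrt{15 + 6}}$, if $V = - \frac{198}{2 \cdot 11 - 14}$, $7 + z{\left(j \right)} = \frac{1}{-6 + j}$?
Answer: $\frac{121 \sqrt{21}}{14} \approx 39.607$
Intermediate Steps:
$z{\left(j \right)} = -7 + \frac{1}{-6 + j}$
$V = - \frac{99}{4}$ ($V = - \frac{198}{22 - 14} = - \frac{198}{8} = \left(-198\right) \frac{1}{8} = - \frac{99}{4} \approx -24.75$)
$V \frac{z{\left(3 \right)}}{\sqrt{15 + 6}} = - \frac{99 \frac{\frac{1}{-6 + 3} \left(43 - 21\right)}{\sqrt{15 + 6}}}{4} = - \frac{99 \frac{\frac{1}{-3} \left(43 - 21\right)}{\sqrt{21}}}{4} = - \frac{99 \left(- \frac{1}{3}\right) 22 \frac{\sqrt{21}}{21}}{4} = - \frac{99 \left(- \frac{22 \frac{\sqrt{21}}{21}}{3}\right)}{4} = - \frac{99 \left(- \frac{22 \sqrt{21}}{63}\right)}{4} = \frac{121 \sqrt{21}}{14}$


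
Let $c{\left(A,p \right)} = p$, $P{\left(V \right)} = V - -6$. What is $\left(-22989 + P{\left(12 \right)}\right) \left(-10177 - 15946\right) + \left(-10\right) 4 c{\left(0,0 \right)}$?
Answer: $600071433$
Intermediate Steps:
$P{\left(V \right)} = 6 + V$ ($P{\left(V \right)} = V + 6 = 6 + V$)
$\left(-22989 + P{\left(12 \right)}\right) \left(-10177 - 15946\right) + \left(-10\right) 4 c{\left(0,0 \right)} = \left(-22989 + \left(6 + 12\right)\right) \left(-10177 - 15946\right) + \left(-10\right) 4 \cdot 0 = \left(-22989 + 18\right) \left(-26123\right) - 0 = \left(-22971\right) \left(-26123\right) + 0 = 600071433 + 0 = 600071433$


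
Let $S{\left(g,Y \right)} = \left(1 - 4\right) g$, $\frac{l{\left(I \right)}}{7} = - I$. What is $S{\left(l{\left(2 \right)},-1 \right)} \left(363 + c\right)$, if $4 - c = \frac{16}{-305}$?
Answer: $\frac{4701942}{305} \approx 15416.0$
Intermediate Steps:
$l{\left(I \right)} = - 7 I$ ($l{\left(I \right)} = 7 \left(- I\right) = - 7 I$)
$S{\left(g,Y \right)} = - 3 g$
$c = \frac{1236}{305}$ ($c = 4 - \frac{16}{-305} = 4 - 16 \left(- \frac{1}{305}\right) = 4 - - \frac{16}{305} = 4 + \frac{16}{305} = \frac{1236}{305} \approx 4.0525$)
$S{\left(l{\left(2 \right)},-1 \right)} \left(363 + c\right) = - 3 \left(\left(-7\right) 2\right) \left(363 + \frac{1236}{305}\right) = \left(-3\right) \left(-14\right) \frac{111951}{305} = 42 \cdot \frac{111951}{305} = \frac{4701942}{305}$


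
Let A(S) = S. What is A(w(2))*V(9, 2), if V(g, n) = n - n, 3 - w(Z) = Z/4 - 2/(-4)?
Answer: 0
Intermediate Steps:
w(Z) = 5/2 - Z/4 (w(Z) = 3 - (Z/4 - 2/(-4)) = 3 - (Z*(¼) - 2*(-¼)) = 3 - (Z/4 + ½) = 3 - (½ + Z/4) = 3 + (-½ - Z/4) = 5/2 - Z/4)
V(g, n) = 0
A(w(2))*V(9, 2) = (5/2 - ¼*2)*0 = (5/2 - ½)*0 = 2*0 = 0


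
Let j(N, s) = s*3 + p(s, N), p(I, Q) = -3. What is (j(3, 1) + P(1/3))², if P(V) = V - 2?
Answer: 25/9 ≈ 2.7778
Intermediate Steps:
j(N, s) = -3 + 3*s (j(N, s) = s*3 - 3 = 3*s - 3 = -3 + 3*s)
P(V) = -2 + V
(j(3, 1) + P(1/3))² = ((-3 + 3*1) + (-2 + 1/3))² = ((-3 + 3) + (-2 + ⅓))² = (0 - 5/3)² = (-5/3)² = 25/9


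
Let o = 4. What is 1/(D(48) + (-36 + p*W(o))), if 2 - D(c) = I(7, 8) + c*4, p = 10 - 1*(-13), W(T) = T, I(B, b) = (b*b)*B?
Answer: -1/582 ≈ -0.0017182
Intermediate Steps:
I(B, b) = B*b² (I(B, b) = b²*B = B*b²)
p = 23 (p = 10 + 13 = 23)
D(c) = -446 - 4*c (D(c) = 2 - (7*8² + c*4) = 2 - (7*64 + 4*c) = 2 - (448 + 4*c) = 2 + (-448 - 4*c) = -446 - 4*c)
1/(D(48) + (-36 + p*W(o))) = 1/((-446 - 4*48) + (-36 + 23*4)) = 1/((-446 - 192) + (-36 + 92)) = 1/(-638 + 56) = 1/(-582) = -1/582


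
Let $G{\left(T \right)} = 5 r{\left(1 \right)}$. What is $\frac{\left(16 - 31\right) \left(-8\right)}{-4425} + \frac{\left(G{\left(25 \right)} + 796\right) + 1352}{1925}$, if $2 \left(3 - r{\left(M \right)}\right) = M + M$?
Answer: $\frac{124242}{113575} \approx 1.0939$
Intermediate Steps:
$r{\left(M \right)} = 3 - M$ ($r{\left(M \right)} = 3 - \frac{M + M}{2} = 3 - \frac{2 M}{2} = 3 - M$)
$G{\left(T \right)} = 10$ ($G{\left(T \right)} = 5 \left(3 - 1\right) = 5 \cdot 2 = 10$)
$\frac{\left(16 - 31\right) \left(-8\right)}{-4425} + \frac{\left(G{\left(25 \right)} + 796\right) + 1352}{1925} = \frac{\left(16 - 31\right) \left(-8\right)}{-4425} + \frac{\left(10 + 796\right) + 1352}{1925} = \left(-15\right) \left(-8\right) \left(- \frac{1}{4425}\right) + \left(806 + 1352\right) \frac{1}{1925} = 120 \left(- \frac{1}{4425}\right) + 2158 \cdot \frac{1}{1925} = - \frac{8}{295} + \frac{2158}{1925} = \frac{124242}{113575}$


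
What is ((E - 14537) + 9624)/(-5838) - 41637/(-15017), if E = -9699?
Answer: 231252605/43834623 ≈ 5.2756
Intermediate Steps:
((E - 14537) + 9624)/(-5838) - 41637/(-15017) = ((-9699 - 14537) + 9624)/(-5838) - 41637/(-15017) = (-24236 + 9624)*(-1/5838) - 41637*(-1/15017) = -14612*(-1/5838) + 41637/15017 = 7306/2919 + 41637/15017 = 231252605/43834623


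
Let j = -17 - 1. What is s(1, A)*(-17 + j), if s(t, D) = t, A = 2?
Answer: -35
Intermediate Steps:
j = -18
s(1, A)*(-17 + j) = 1*(-17 - 18) = 1*(-35) = -35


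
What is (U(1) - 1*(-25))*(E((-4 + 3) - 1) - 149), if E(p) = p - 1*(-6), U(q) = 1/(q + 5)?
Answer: -21895/6 ≈ -3649.2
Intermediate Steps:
U(q) = 1/(5 + q)
E(p) = 6 + p (E(p) = p + 6 = 6 + p)
(U(1) - 1*(-25))*(E((-4 + 3) - 1) - 149) = (1/(5 + 1) - 1*(-25))*((6 + ((-4 + 3) - 1)) - 149) = (1/6 + 25)*((6 + (-1 - 1)) - 149) = (1/6 + 25)*((6 - 2) - 149) = 151*(4 - 149)/6 = (151/6)*(-145) = -21895/6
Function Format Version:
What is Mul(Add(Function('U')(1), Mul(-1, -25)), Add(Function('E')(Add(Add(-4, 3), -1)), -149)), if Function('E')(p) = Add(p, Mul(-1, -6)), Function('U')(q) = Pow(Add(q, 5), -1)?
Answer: Rational(-21895, 6) ≈ -3649.2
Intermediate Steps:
Function('U')(q) = Pow(Add(5, q), -1)
Function('E')(p) = Add(6, p) (Function('E')(p) = Add(p, 6) = Add(6, p))
Mul(Add(Function('U')(1), Mul(-1, -25)), Add(Function('E')(Add(Add(-4, 3), -1)), -149)) = Mul(Add(Pow(Add(5, 1), -1), Mul(-1, -25)), Add(Add(6, Add(Add(-4, 3), -1)), -149)) = Mul(Add(Pow(6, -1), 25), Add(Add(6, Add(-1, -1)), -149)) = Mul(Add(Rational(1, 6), 25), Add(Add(6, -2), -149)) = Mul(Rational(151, 6), Add(4, -149)) = Mul(Rational(151, 6), -145) = Rational(-21895, 6)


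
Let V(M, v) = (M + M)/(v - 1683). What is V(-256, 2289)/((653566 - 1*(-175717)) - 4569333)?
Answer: 128/566617575 ≈ 2.2590e-7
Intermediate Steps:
V(M, v) = 2*M/(-1683 + v) (V(M, v) = (2*M)/(-1683 + v) = 2*M/(-1683 + v))
V(-256, 2289)/((653566 - 1*(-175717)) - 4569333) = (2*(-256)/(-1683 + 2289))/((653566 - 1*(-175717)) - 4569333) = (2*(-256)/606)/((653566 + 175717) - 4569333) = (2*(-256)*(1/606))/(829283 - 4569333) = -256/303/(-3740050) = -256/303*(-1/3740050) = 128/566617575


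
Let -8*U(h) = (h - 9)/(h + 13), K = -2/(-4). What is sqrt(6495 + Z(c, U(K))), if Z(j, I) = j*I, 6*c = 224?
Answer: sqrt(526333)/9 ≈ 80.610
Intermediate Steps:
K = 1/2 (K = -2*(-1/4) = 1/2 ≈ 0.50000)
c = 112/3 (c = (1/6)*224 = 112/3 ≈ 37.333)
U(h) = -(-9 + h)/(8*(13 + h)) (U(h) = -(h - 9)/(8*(h + 13)) = -(-9 + h)/(8*(13 + h)))
Z(j, I) = I*j
sqrt(6495 + Z(c, U(K))) = sqrt(6495 + ((9 - 1*1/2)/(8*(13 + 1/2)))*(112/3)) = sqrt(6495 + ((9 - 1/2)/(8*(27/2)))*(112/3)) = sqrt(6495 + ((1/8)*(2/27)*(17/2))*(112/3)) = sqrt(6495 + (17/216)*(112/3)) = sqrt(6495 + 238/81) = sqrt(526333/81) = sqrt(526333)/9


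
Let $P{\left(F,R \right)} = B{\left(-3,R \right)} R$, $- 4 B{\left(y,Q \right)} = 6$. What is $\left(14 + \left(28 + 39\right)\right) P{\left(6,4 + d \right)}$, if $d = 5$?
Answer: $- \frac{2187}{2} \approx -1093.5$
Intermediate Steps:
$B{\left(y,Q \right)} = - \frac{3}{2}$ ($B{\left(y,Q \right)} = \left(- \frac{1}{4}\right) 6 = - \frac{3}{2}$)
$P{\left(F,R \right)} = - \frac{3 R}{2}$
$\left(14 + \left(28 + 39\right)\right) P{\left(6,4 + d \right)} = \left(14 + \left(28 + 39\right)\right) \left(- \frac{3 \left(4 + 5\right)}{2}\right) = \left(14 + 67\right) \left(\left(- \frac{3}{2}\right) 9\right) = 81 \left(- \frac{27}{2}\right) = - \frac{2187}{2}$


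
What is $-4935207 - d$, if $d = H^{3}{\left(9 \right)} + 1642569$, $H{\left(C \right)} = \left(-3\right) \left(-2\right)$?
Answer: $-6577992$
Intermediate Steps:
$H{\left(C \right)} = 6$
$d = 1642785$ ($d = 6^{3} + 1642569 = 216 + 1642569 = 1642785$)
$-4935207 - d = -4935207 - 1642785 = -6577992$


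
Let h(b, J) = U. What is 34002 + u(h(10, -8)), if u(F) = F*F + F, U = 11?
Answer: 34134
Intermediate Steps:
h(b, J) = 11
u(F) = F + F**2 (u(F) = F**2 + F = F + F**2)
34002 + u(h(10, -8)) = 34002 + 11*(1 + 11) = 34002 + 11*12 = 34002 + 132 = 34134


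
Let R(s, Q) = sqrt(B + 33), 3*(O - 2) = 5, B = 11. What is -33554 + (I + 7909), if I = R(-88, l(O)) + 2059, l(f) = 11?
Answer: -23586 + 2*sqrt(11) ≈ -23579.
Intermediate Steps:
O = 11/3 (O = 2 + (1/3)*5 = 2 + 5/3 = 11/3 ≈ 3.6667)
R(s, Q) = 2*sqrt(11) (R(s, Q) = sqrt(11 + 33) = sqrt(44) = 2*sqrt(11))
I = 2059 + 2*sqrt(11) (I = 2*sqrt(11) + 2059 = 2059 + 2*sqrt(11) ≈ 2065.6)
-33554 + (I + 7909) = -33554 + ((2059 + 2*sqrt(11)) + 7909) = -33554 + (9968 + 2*sqrt(11)) = -23586 + 2*sqrt(11)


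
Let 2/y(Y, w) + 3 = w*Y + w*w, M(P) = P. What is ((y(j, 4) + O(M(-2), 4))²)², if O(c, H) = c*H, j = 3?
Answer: 1536953616/390625 ≈ 3934.6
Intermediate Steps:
y(Y, w) = 2/(-3 + w² + Y*w) (y(Y, w) = 2/(-3 + (w*Y + w*w)) = 2/(-3 + (Y*w + w²)) = 2/(-3 + (w² + Y*w)) = 2/(-3 + w² + Y*w))
O(c, H) = H*c
((y(j, 4) + O(M(-2), 4))²)² = ((2/(-3 + 4² + 3*4) + 4*(-2))²)² = ((2/(-3 + 16 + 12) - 8)²)² = ((2/25 - 8)²)² = ((-198/25)²)² = (39204/625)² = 1536953616/390625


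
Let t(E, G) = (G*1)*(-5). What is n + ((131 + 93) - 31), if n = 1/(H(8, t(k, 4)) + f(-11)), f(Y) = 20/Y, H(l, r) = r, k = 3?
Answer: 46309/240 ≈ 192.95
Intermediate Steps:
t(E, G) = -5*G (t(E, G) = G*(-5) = -5*G)
n = -11/240 (n = 1/(-5*4 + 20/(-11)) = 1/(-20 + 20*(-1/11)) = 1/(-20 - 20/11) = 1/(-240/11) = -11/240 ≈ -0.045833)
n + ((131 + 93) - 31) = -11/240 + ((131 + 93) - 31) = -11/240 + (224 - 31) = -11/240 + 193 = 46309/240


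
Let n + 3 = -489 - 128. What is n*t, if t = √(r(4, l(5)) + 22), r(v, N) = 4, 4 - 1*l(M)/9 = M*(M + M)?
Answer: -620*√26 ≈ -3161.4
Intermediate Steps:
l(M) = 36 - 18*M² (l(M) = 36 - 9*M*(M + M) = 36 - 9*M*2*M = 36 - 18*M²)
t = √26 (t = √(4 + 22) = √26 ≈ 5.0990)
n = -620 (n = -3 + (-489 - 128) = -3 - 617 = -620)
n*t = -620*√26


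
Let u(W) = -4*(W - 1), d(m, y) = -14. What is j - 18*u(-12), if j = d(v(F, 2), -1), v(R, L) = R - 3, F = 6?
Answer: -950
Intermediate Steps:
v(R, L) = -3 + R
j = -14
u(W) = 4 - 4*W (u(W) = -4*(-1 + W) = 4 - 4*W)
j - 18*u(-12) = -14 - 18*(4 - 4*(-12)) = -14 - 18*(4 + 48) = -14 - 18*52 = -14 - 936 = -950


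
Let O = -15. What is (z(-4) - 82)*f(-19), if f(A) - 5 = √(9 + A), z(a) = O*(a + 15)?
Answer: -1235 - 247*I*√10 ≈ -1235.0 - 781.08*I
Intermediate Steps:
z(a) = -225 - 15*a (z(a) = -15*(a + 15) = -15*(15 + a) = -225 - 15*a)
f(A) = 5 + √(9 + A)
(z(-4) - 82)*f(-19) = ((-225 - 15*(-4)) - 82)*(5 + √(9 - 19)) = ((-225 + 60) - 82)*(5 + √(-10)) = (-165 - 82)*(5 + I*√10) = -247*(5 + I*√10) = -1235 - 247*I*√10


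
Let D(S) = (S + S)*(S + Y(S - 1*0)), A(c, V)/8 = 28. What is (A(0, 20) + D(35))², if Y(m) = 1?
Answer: 7529536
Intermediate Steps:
A(c, V) = 224 (A(c, V) = 8*28 = 224)
D(S) = 2*S*(1 + S) (D(S) = (S + S)*(S + 1) = (2*S)*(1 + S) = 2*S*(1 + S))
(A(0, 20) + D(35))² = (224 + 2*35*(1 + 35))² = (224 + 2*35*36)² = (224 + 2520)² = 2744² = 7529536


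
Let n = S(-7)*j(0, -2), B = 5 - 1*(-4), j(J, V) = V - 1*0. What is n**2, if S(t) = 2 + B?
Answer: 484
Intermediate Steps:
j(J, V) = V (j(J, V) = V + 0 = V)
B = 9 (B = 5 + 4 = 9)
S(t) = 11 (S(t) = 2 + 9 = 11)
n = -22 (n = 11*(-2) = -22)
n**2 = (-22)**2 = 484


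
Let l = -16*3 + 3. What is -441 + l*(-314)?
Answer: 13689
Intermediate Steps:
l = -45 (l = -48 + 3 = -45)
-441 + l*(-314) = -441 - 45*(-314) = -441 + 14130 = 13689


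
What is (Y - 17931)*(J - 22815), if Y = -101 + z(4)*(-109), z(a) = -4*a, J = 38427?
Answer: -254288256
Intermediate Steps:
Y = 1643 (Y = -101 - 4*4*(-109) = -101 - 16*(-109) = -101 + 1744 = 1643)
(Y - 17931)*(J - 22815) = (1643 - 17931)*(38427 - 22815) = -16288*15612 = -254288256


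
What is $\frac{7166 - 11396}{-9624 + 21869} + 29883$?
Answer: $\frac{73182621}{2449} \approx 29883.0$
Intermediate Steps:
$\frac{7166 - 11396}{-9624 + 21869} + 29883 = - \frac{4230}{12245} + 29883 = \left(-4230\right) \frac{1}{12245} + 29883 = - \frac{846}{2449} + 29883 = \frac{73182621}{2449}$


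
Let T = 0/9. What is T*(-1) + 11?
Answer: 11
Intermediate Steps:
T = 0 (T = 0*(⅑) = 0)
T*(-1) + 11 = 0*(-1) + 11 = 0 + 11 = 11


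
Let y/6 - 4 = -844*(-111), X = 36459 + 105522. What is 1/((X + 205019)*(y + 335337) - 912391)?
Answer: 1/311419442609 ≈ 3.2111e-12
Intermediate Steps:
X = 141981
y = 562128 (y = 24 + 6*(-844*(-111)) = 24 + 6*93684 = 24 + 562104 = 562128)
1/((X + 205019)*(y + 335337) - 912391) = 1/((141981 + 205019)*(562128 + 335337) - 912391) = 1/(347000*897465 - 912391) = 1/(311420355000 - 912391) = 1/311419442609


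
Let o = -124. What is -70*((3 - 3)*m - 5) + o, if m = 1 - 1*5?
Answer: 226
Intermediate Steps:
m = -4 (m = 1 - 5 = -4)
-70*((3 - 3)*m - 5) + o = -70*((3 - 3)*(-4) - 5) - 124 = -70*(0*(-4) - 5) - 124 = -70*(0 - 5) - 124 = -70*(-5) - 124 = 350 - 124 = 226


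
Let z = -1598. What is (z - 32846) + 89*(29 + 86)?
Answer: -24209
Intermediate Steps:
(z - 32846) + 89*(29 + 86) = (-1598 - 32846) + 89*(29 + 86) = -34444 + 89*115 = -34444 + 10235 = -24209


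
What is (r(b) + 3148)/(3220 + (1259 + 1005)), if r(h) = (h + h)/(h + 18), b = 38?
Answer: 14697/25592 ≈ 0.57428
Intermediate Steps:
r(h) = 2*h/(18 + h) (r(h) = (2*h)/(18 + h) = 2*h/(18 + h))
(r(b) + 3148)/(3220 + (1259 + 1005)) = (2*38/(18 + 38) + 3148)/(3220 + (1259 + 1005)) = (2*38/56 + 3148)/(3220 + 2264) = (2*38*(1/56) + 3148)/5484 = (19/14 + 3148)*(1/5484) = (44091/14)*(1/5484) = 14697/25592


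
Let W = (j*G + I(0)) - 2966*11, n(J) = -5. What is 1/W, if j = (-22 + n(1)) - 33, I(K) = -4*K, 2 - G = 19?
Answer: -1/31606 ≈ -3.1640e-5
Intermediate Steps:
G = -17 (G = 2 - 1*19 = 2 - 19 = -17)
j = -60 (j = (-22 - 5) - 33 = -27 - 33 = -60)
W = -31606 (W = (-60*(-17) - 4*0) - 2966*11 = (1020 + 0) - 32626 = 1020 - 32626 = -31606)
1/W = 1/(-31606) = -1/31606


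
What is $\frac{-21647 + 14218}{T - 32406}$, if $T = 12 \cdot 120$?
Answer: $\frac{7429}{30966} \approx 0.23991$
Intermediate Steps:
$T = 1440$
$\frac{-21647 + 14218}{T - 32406} = \frac{-21647 + 14218}{1440 - 32406} = - \frac{7429}{-30966} = \left(-7429\right) \left(- \frac{1}{30966}\right) = \frac{7429}{30966}$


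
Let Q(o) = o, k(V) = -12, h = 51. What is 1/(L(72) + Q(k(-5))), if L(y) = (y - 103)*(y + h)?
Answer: -1/3825 ≈ -0.00026144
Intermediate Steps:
L(y) = (-103 + y)*(51 + y) (L(y) = (y - 103)*(y + 51) = (-103 + y)*(51 + y))
1/(L(72) + Q(k(-5))) = 1/((-5253 + 72**2 - 52*72) - 12) = 1/((-5253 + 5184 - 3744) - 12) = 1/(-3813 - 12) = 1/(-3825) = -1/3825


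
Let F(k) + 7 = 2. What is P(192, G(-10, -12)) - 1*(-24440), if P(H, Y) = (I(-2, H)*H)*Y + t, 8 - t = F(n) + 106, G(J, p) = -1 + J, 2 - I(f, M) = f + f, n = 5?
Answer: 11675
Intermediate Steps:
F(k) = -5 (F(k) = -7 + 2 = -5)
I(f, M) = 2 - 2*f (I(f, M) = 2 - (f + f) = 2 - 2*f)
t = -93 (t = 8 - (-5 + 106) = 8 - 1*101 = 8 - 101 = -93)
P(H, Y) = -93 + 6*H*Y (P(H, Y) = ((2 - 2*(-2))*H)*Y - 93 = ((2 + 4)*H)*Y - 93 = (6*H)*Y - 93 = 6*H*Y - 93 = -93 + 6*H*Y)
P(192, G(-10, -12)) - 1*(-24440) = (-93 + 6*192*(-1 - 10)) - 1*(-24440) = (-93 + 6*192*(-11)) + 24440 = (-93 - 12672) + 24440 = -12765 + 24440 = 11675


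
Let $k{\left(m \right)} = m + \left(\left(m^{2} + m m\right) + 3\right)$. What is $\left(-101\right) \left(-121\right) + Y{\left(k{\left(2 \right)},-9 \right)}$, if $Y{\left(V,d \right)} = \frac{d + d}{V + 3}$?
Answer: $\frac{97759}{8} \approx 12220.0$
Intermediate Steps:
$k{\left(m \right)} = 3 + m + 2 m^{2}$ ($k{\left(m \right)} = m + \left(\left(m^{2} + m^{2}\right) + 3\right) = m + \left(2 m^{2} + 3\right) = m + \left(3 + 2 m^{2}\right) = 3 + m + 2 m^{2}$)
$Y{\left(V,d \right)} = \frac{2 d}{3 + V}$
$\left(-101\right) \left(-121\right) + Y{\left(k{\left(2 \right)},-9 \right)} = \left(-101\right) \left(-121\right) + 2 \left(-9\right) \frac{1}{3 + \left(3 + 2 + 2 \cdot 2^{2}\right)} = 12221 + 2 \left(-9\right) \frac{1}{3 + \left(3 + 2 + 2 \cdot 4\right)} = 12221 + 2 \left(-9\right) \frac{1}{3 + \left(3 + 2 + 8\right)} = 12221 + 2 \left(-9\right) \frac{1}{3 + 13} = 12221 + 2 \left(-9\right) \frac{1}{16} = 12221 - \frac{9}{8} = \frac{97759}{8}$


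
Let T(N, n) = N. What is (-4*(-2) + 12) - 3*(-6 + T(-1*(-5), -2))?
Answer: 23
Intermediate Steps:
(-4*(-2) + 12) - 3*(-6 + T(-1*(-5), -2)) = (-4*(-2) + 12) - 3*(-6 - 1*(-5)) = (8 + 12) - 3*(-6 + 5) = 20 - 3*(-1) = 20 - 1*(-3) = 20 + 3 = 23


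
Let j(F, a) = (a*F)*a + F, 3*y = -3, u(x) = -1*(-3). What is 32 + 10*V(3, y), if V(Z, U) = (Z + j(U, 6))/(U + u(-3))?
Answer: -138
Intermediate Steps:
u(x) = 3
y = -1 (y = (⅓)*(-3) = -1)
j(F, a) = F + F*a² (j(F, a) = (F*a)*a + F = F*a² + F = F + F*a²)
V(Z, U) = (Z + 37*U)/(3 + U) (V(Z, U) = (Z + U*(1 + 6²))/(U + 3) = (Z + U*(1 + 36))/(3 + U) = (Z + U*37)/(3 + U) = (Z + 37*U)/(3 + U))
32 + 10*V(3, y) = 32 + 10*((3 + 37*(-1))/(3 - 1)) = 32 + 10*((3 - 37)/2) = 32 + 10*((½)*(-34)) = 32 + 10*(-17) = 32 - 170 = -138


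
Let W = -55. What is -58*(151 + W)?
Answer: -5568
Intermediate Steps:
-58*(151 + W) = -58*(151 - 55) = -58*96 = -5568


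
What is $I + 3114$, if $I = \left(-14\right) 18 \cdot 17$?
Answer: $-1170$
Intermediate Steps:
$I = -4284$ ($I = \left(-252\right) 17 = -4284$)
$I + 3114 = -4284 + 3114 = -1170$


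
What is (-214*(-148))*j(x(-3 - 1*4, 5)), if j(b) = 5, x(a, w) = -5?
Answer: 158360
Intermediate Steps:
(-214*(-148))*j(x(-3 - 1*4, 5)) = -214*(-148)*5 = 31672*5 = 158360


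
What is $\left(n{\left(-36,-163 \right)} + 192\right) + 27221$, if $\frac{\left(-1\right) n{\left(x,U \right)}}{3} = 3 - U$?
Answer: $26915$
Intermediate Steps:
$n{\left(x,U \right)} = -9 + 3 U$ ($n{\left(x,U \right)} = - 3 \left(3 - U\right) = -9 + 3 U$)
$\left(n{\left(-36,-163 \right)} + 192\right) + 27221 = \left(\left(-9 + 3 \left(-163\right)\right) + 192\right) + 27221 = \left(\left(-9 - 489\right) + 192\right) + 27221 = \left(-498 + 192\right) + 27221 = -306 + 27221 = 26915$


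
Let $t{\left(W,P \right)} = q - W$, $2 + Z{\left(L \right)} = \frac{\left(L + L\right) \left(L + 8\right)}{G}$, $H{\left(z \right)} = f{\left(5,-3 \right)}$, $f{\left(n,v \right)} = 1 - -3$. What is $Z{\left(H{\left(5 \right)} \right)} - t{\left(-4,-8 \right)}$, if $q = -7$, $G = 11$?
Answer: $\frac{107}{11} \approx 9.7273$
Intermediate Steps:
$f{\left(n,v \right)} = 4$ ($f{\left(n,v \right)} = 1 + 3 = 4$)
$H{\left(z \right)} = 4$
$Z{\left(L \right)} = -2 + \frac{2 L \left(8 + L\right)}{11}$ ($Z{\left(L \right)} = -2 + \frac{\left(L + L\right) \left(L + 8\right)}{11} = -2 + 2 L \left(8 + L\right) \frac{1}{11} = -2 + \frac{2 L \left(8 + L\right)}{11}$)
$t{\left(W,P \right)} = -7 - W$
$Z{\left(H{\left(5 \right)} \right)} - t{\left(-4,-8 \right)} = \left(-2 + \frac{2 \cdot 4^{2}}{11} + \frac{16}{11} \cdot 4\right) - \left(-7 - -4\right) = \left(-2 + \frac{2}{11} \cdot 16 + \frac{64}{11}\right) - \left(-7 + 4\right) = \left(-2 + \frac{32}{11} + \frac{64}{11}\right) - -3 = \frac{74}{11} + 3 = \frac{107}{11}$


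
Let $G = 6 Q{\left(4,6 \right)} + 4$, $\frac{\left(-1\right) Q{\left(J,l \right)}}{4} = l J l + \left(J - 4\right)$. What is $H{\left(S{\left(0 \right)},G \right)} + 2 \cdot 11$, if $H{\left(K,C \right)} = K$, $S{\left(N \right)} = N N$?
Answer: $22$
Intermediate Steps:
$Q{\left(J,l \right)} = 16 - 4 J - 4 J l^{2}$ ($Q{\left(J,l \right)} = - 4 \left(l J l + \left(J - 4\right)\right) = - 4 \left(J l l + \left(-4 + J\right)\right) = - 4 \left(J l^{2} + \left(-4 + J\right)\right) = - 4 \left(-4 + J + J l^{2}\right) = 16 - 4 J - 4 J l^{2}$)
$G = -3452$ ($G = 6 \left(16 - 16 - 16 \cdot 6^{2}\right) + 4 = 6 \left(16 - 16 - 16 \cdot 36\right) + 4 = 6 \left(16 - 16 - 576\right) + 4 = 6 \left(-576\right) + 4 = -3456 + 4 = -3452$)
$S{\left(N \right)} = N^{2}$
$H{\left(S{\left(0 \right)},G \right)} + 2 \cdot 11 = 0^{2} + 2 \cdot 11 = 0 + 22 = 22$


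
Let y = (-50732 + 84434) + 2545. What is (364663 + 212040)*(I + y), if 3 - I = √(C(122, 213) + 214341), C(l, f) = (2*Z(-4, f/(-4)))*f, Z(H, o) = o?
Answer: 20905483750 - 576703*√766626/2 ≈ 2.0653e+10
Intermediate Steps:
C(l, f) = -f²/2 (C(l, f) = (2*(f/(-4)))*f = (2*(f*(-¼)))*f = (2*(-f/4))*f = (-f/2)*f = -f²/2)
I = 3 - √766626/2 (I = 3 - √(-½*213² + 214341) = 3 - √(-½*45369 + 214341) = 3 - √(-45369/2 + 214341) = 3 - √(383313/2) = 3 - √766626/2 ≈ -434.79)
y = 36247 (y = 33702 + 2545 = 36247)
(364663 + 212040)*(I + y) = (364663 + 212040)*((3 - √766626/2) + 36247) = 576703*(36250 - √766626/2) = 20905483750 - 576703*√766626/2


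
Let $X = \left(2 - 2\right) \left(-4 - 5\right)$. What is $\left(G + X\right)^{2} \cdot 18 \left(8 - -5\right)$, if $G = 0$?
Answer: $0$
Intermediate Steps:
$X = 0$ ($X = 0 \left(-9\right) = 0$)
$\left(G + X\right)^{2} \cdot 18 \left(8 - -5\right) = \left(0 + 0\right)^{2} \cdot 18 \left(8 - -5\right) = 0^{2} \cdot 18 \left(8 + 5\right) = 0 \cdot 18 \cdot 13 = 0 \cdot 13 = 0$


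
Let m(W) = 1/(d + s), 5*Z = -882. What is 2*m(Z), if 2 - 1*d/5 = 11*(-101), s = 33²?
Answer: 1/3327 ≈ 0.00030057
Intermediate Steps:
s = 1089
Z = -882/5 (Z = (⅕)*(-882) = -882/5 ≈ -176.40)
d = 5565 (d = 10 - 55*(-101) = 10 - 5*(-1111) = 10 + 5555 = 5565)
m(W) = 1/6654 (m(W) = 1/(5565 + 1089) = 1/6654)
2*m(Z) = 2*(1/6654) = 1/3327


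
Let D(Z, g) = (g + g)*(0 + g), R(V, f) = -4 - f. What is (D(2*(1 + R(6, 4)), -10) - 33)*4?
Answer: 668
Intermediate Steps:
D(Z, g) = 2*g² (D(Z, g) = (2*g)*g = 2*g²)
(D(2*(1 + R(6, 4)), -10) - 33)*4 = (2*(-10)² - 33)*4 = (2*100 - 33)*4 = (200 - 33)*4 = 167*4 = 668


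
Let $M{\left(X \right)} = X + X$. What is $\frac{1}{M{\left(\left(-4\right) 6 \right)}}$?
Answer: $- \frac{1}{48} \approx -0.020833$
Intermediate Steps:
$M{\left(X \right)} = 2 X$
$\frac{1}{M{\left(\left(-4\right) 6 \right)}} = \frac{1}{2 \left(\left(-4\right) 6\right)} = \frac{1}{2 \left(-24\right)} = \frac{1}{-48} = - \frac{1}{48}$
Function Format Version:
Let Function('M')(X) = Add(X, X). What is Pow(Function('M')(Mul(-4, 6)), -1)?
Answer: Rational(-1, 48) ≈ -0.020833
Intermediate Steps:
Function('M')(X) = Mul(2, X)
Pow(Function('M')(Mul(-4, 6)), -1) = Pow(Mul(2, Mul(-4, 6)), -1) = Pow(Mul(2, -24), -1) = Pow(-48, -1) = Rational(-1, 48)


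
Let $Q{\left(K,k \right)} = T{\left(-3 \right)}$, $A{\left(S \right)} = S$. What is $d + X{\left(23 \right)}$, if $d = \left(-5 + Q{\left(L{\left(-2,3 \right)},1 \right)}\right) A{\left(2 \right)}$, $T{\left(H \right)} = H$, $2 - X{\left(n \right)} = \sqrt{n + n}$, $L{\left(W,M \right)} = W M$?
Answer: $-14 - \sqrt{46} \approx -20.782$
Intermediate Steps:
$L{\left(W,M \right)} = M W$
$X{\left(n \right)} = 2 - \sqrt{2} \sqrt{n}$ ($X{\left(n \right)} = 2 - \sqrt{n + n} = 2 - \sqrt{2 n} = 2 - \sqrt{2} \sqrt{n}$)
$Q{\left(K,k \right)} = -3$
$d = -16$ ($d = \left(-5 - 3\right) 2 = \left(-8\right) 2 = -16$)
$d + X{\left(23 \right)} = -16 + \left(2 - \sqrt{2} \sqrt{23}\right) = -16 + \left(2 - \sqrt{46}\right) = -14 - \sqrt{46}$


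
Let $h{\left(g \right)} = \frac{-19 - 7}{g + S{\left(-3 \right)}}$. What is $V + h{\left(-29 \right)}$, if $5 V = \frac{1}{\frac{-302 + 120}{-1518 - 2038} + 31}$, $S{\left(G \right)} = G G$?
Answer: $\frac{103039}{78870} \approx 1.3064$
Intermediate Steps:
$S{\left(G \right)} = G^{2}$
$V = \frac{254}{39435}$ ($V = \frac{1}{5 \left(\frac{-302 + 120}{-1518 - 2038} + 31\right)} = \frac{1}{5 \left(- \frac{182}{-3556} + 31\right)} = \frac{1}{5 \left(\left(-182\right) \left(- \frac{1}{3556}\right) + 31\right)} = \frac{1}{5 \left(\frac{13}{254} + 31\right)} = \frac{1}{5 \cdot \frac{7887}{254}} = \frac{1}{5} \cdot \frac{254}{7887} = \frac{254}{39435} \approx 0.006441$)
$h{\left(g \right)} = - \frac{26}{9 + g}$ ($h{\left(g \right)} = \frac{-19 - 7}{g + \left(-3\right)^{2}} = - \frac{26}{g + 9} = - \frac{26}{9 + g}$)
$V + h{\left(-29 \right)} = \frac{254}{39435} - \frac{26}{9 - 29} = \frac{254}{39435} - \frac{26}{-20} = \frac{254}{39435} - - \frac{13}{10} = \frac{254}{39435} + \frac{13}{10} = \frac{103039}{78870}$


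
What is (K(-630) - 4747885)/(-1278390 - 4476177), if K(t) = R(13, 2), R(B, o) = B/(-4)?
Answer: 2713079/3288324 ≈ 0.82506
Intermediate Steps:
R(B, o) = -B/4 (R(B, o) = B*(-¼) = -B/4)
K(t) = -13/4 (K(t) = -¼*13 = -13/4)
(K(-630) - 4747885)/(-1278390 - 4476177) = (-13/4 - 4747885)/(-1278390 - 4476177) = -18991553/4/(-5754567) = -18991553/4*(-1/5754567) = 2713079/3288324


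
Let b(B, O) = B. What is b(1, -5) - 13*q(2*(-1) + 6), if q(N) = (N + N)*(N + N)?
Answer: -831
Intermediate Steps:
q(N) = 4*N² (q(N) = (2*N)*(2*N) = 4*N²)
b(1, -5) - 13*q(2*(-1) + 6) = 1 - 52*(2*(-1) + 6)² = 1 - 52*(-2 + 6)² = 1 - 52*4² = 1 - 52*16 = 1 - 13*64 = 1 - 832 = -831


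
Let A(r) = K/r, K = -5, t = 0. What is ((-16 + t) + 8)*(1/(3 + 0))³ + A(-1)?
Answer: 127/27 ≈ 4.7037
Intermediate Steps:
A(r) = -5/r
((-16 + t) + 8)*(1/(3 + 0))³ + A(-1) = ((-16 + 0) + 8)*(1/(3 + 0))³ - 5/(-1) = (-16 + 8)*(1/3)³ - 5*(-1) = -8*(⅓)³ + 5 = -8*1/27 + 5 = -8/27 + 5 = 127/27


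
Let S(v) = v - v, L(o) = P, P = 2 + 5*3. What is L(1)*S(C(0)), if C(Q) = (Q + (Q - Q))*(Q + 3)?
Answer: 0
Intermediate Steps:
P = 17 (P = 2 + 15 = 17)
L(o) = 17
C(Q) = Q*(3 + Q) (C(Q) = (Q + 0)*(3 + Q) = Q*(3 + Q))
S(v) = 0
L(1)*S(C(0)) = 17*0 = 0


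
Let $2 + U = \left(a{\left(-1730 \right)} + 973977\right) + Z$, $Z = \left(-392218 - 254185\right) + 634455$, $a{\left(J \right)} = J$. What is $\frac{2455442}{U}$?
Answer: $\frac{2455442}{960297} \approx 2.557$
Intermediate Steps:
$Z = -11948$ ($Z = -646403 + 634455 = -11948$)
$U = 960297$ ($U = -2 + \left(\left(-1730 + 973977\right) - 11948\right) = -2 + \left(972247 - 11948\right) = -2 + 960299 = 960297$)
$\frac{2455442}{U} = \frac{2455442}{960297}$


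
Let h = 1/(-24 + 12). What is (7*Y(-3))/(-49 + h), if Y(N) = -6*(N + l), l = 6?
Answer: 1512/589 ≈ 2.5671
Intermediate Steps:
h = -1/12 (h = 1/(-12) = -1/12 ≈ -0.083333)
Y(N) = -36 - 6*N (Y(N) = -6*(N + 6) = -6*(6 + N) = -36 - 6*N)
(7*Y(-3))/(-49 + h) = (7*(-36 - 6*(-3)))/(-49 - 1/12) = (7*(-36 + 18))/(-589/12) = (7*(-18))*(-12/589) = -126*(-12/589) = 1512/589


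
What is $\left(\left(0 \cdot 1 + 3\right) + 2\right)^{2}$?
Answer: $25$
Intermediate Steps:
$\left(\left(0 \cdot 1 + 3\right) + 2\right)^{2} = \left(\left(0 + 3\right) + 2\right)^{2} = \left(3 + 2\right)^{2} = 5^{2} = 25$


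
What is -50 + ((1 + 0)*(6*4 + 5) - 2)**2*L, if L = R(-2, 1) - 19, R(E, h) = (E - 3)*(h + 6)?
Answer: -39416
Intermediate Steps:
R(E, h) = (-3 + E)*(6 + h)
L = -54 (L = (-18 - 3*1 + 6*(-2) - 2*1) - 19 = (-18 - 3 - 12 - 2) - 19 = -35 - 19 = -54)
-50 + ((1 + 0)*(6*4 + 5) - 2)**2*L = -50 + ((1 + 0)*(6*4 + 5) - 2)**2*(-54) = -50 + (1*(24 + 5) - 2)**2*(-54) = -50 + (1*29 - 2)**2*(-54) = -50 + (29 - 2)**2*(-54) = -50 + 27**2*(-54) = -50 + 729*(-54) = -50 - 39366 = -39416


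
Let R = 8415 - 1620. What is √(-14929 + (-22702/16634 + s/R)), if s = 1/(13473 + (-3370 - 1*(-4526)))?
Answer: I*√1133886316877458252516231645/275581175145 ≈ 122.19*I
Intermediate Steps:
s = 1/14629 (s = 1/(13473 + (-3370 + 4526)) = 1/(13473 + 1156) = 1/14629 ≈ 6.8357e-5)
R = 6795
√(-14929 + (-22702/16634 + s/R)) = √(-14929 + (-22702/16634 + (1/14629)/6795)) = √(-14929 + (-22702*1/16634 + (1/14629)*(1/6795))) = √(-14929 + (-11351/8317 + 1/99404055)) = √(-14929 - 1128335419988/826743525435) = √(-12343582426639103/826743525435) = I*√1133886316877458252516231645/275581175145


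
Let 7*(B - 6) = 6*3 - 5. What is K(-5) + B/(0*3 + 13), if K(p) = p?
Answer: -400/91 ≈ -4.3956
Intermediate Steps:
B = 55/7 (B = 6 + (6*3 - 5)/7 = 6 + (18 - 5)/7 = 6 + (⅐)*13 = 6 + 13/7 = 55/7 ≈ 7.8571)
K(-5) + B/(0*3 + 13) = -5 + (55/7)/(0*3 + 13) = -5 + (55/7)/(0 + 13) = -5 + (55/7)/13 = -5 + (1/13)*(55/7) = -5 + 55/91 = -400/91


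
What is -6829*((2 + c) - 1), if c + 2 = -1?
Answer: 13658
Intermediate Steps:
c = -3 (c = -2 - 1 = -3)
-6829*((2 + c) - 1) = -6829*((2 - 3) - 1) = -6829*(-1 - 1) = -6829*(-2) = 13658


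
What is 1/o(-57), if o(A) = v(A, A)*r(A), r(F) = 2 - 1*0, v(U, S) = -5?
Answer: -⅒ ≈ -0.10000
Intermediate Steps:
r(F) = 2 (r(F) = 2 + 0 = 2)
o(A) = -10 (o(A) = -5*2 = -10)
1/o(-57) = 1/(-10) = -⅒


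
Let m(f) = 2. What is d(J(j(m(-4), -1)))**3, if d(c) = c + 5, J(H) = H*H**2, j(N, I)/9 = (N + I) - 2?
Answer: -379503424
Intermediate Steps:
j(N, I) = -18 + 9*I + 9*N (j(N, I) = 9*((N + I) - 2) = 9*((I + N) - 2) = 9*(-2 + I + N) = -18 + 9*I + 9*N)
J(H) = H**3
d(c) = 5 + c
d(J(j(m(-4), -1)))**3 = (5 + (-18 + 9*(-1) + 9*2)**3)**3 = (5 + (-18 - 9 + 18)**3)**3 = (5 + (-9)**3)**3 = (5 - 729)**3 = (-724)**3 = -379503424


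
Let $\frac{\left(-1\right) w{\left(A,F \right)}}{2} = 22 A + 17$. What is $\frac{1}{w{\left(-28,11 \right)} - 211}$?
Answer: $\frac{1}{987} \approx 0.0010132$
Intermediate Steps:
$w{\left(A,F \right)} = -34 - 44 A$ ($w{\left(A,F \right)} = - 2 \left(22 A + 17\right) = - 2 \left(17 + 22 A\right) = -34 - 44 A$)
$\frac{1}{w{\left(-28,11 \right)} - 211} = \frac{1}{\left(-34 - -1232\right) - 211} = \frac{1}{\left(-34 + 1232\right) - 211} = \frac{1}{1198 - 211} = \frac{1}{987}$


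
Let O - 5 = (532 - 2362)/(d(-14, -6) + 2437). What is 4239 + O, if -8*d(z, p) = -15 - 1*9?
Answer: 16973/4 ≈ 4243.3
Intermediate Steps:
d(z, p) = 3 (d(z, p) = -(-15 - 1*9)/8 = -(-15 - 9)/8 = -1/8*(-24) = 3)
O = 17/4 (O = 5 + (532 - 2362)/(3 + 2437) = 5 - 1830/2440 = 5 - 1830*1/2440 = 5 - 3/4 = 17/4 ≈ 4.2500)
4239 + O = 4239 + 17/4 = 16973/4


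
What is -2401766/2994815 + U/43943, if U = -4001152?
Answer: -12088250830218/131601155545 ≈ -91.855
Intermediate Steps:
-2401766/2994815 + U/43943 = -2401766/2994815 - 4001152/43943 = -12088250830218/131601155545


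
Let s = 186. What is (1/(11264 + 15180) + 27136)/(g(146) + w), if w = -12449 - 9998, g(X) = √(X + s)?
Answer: -16107616690095/13324271561788 - 717584385*√83/6662135780894 ≈ -1.2099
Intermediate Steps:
g(X) = √(186 + X) (g(X) = √(X + 186) = √(186 + X))
w = -22447
(1/(11264 + 15180) + 27136)/(g(146) + w) = (1/(11264 + 15180) + 27136)/(√(186 + 146) - 22447) = (1/26444 + 27136)/(√332 - 22447) = (1/26444 + 27136)/(2*√83 - 22447) = 717584385/(26444*(-22447 + 2*√83))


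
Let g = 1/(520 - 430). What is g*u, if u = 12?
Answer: 2/15 ≈ 0.13333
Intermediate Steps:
g = 1/90 ≈ 0.011111
g*u = (1/90)*12 = 2/15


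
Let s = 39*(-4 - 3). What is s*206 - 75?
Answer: -56313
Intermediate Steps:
s = -273 (s = 39*(-7) = -273)
s*206 - 75 = -273*206 - 75 = -56238 - 75 = -56313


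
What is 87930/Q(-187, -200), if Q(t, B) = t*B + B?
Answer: 2931/1240 ≈ 2.3637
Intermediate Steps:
Q(t, B) = B + B*t (Q(t, B) = B*t + B = B + B*t)
87930/Q(-187, -200) = 87930/((-200*(1 - 187))) = 87930/((-200*(-186))) = 87930/37200 = 87930*(1/37200) = 2931/1240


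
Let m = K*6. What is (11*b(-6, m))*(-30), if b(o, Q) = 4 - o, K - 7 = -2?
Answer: -3300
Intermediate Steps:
K = 5 (K = 7 - 2 = 5)
m = 30 (m = 5*6 = 30)
(11*b(-6, m))*(-30) = (11*(4 - 1*(-6)))*(-30) = (11*(4 + 6))*(-30) = (11*10)*(-30) = 110*(-30) = -3300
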